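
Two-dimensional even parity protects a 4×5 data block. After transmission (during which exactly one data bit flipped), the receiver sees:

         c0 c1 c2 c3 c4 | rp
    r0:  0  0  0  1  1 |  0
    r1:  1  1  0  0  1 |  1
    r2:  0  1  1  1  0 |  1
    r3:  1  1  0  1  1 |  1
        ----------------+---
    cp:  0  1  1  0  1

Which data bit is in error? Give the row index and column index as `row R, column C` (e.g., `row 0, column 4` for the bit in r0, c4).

Recompute each row's even parity and compare to rp:
  r0: data parity 0, sent rp 0 → ok
  r1: data parity 1, sent rp 1 → ok
  r2: data parity 1, sent rp 1 → ok
  r3: data parity 0, sent rp 1 → mismatch
Recompute each column's even parity and compare to cp:
  c0: data parity 0, sent cp 0 → ok
  c1: data parity 1, sent cp 1 → ok
  c2: data parity 1, sent cp 1 → ok
  c3: data parity 1, sent cp 0 → mismatch
  c4: data parity 1, sent cp 1 → ok
Exactly one row (r3) and one column (c3) fail → the flipped bit is at their intersection.

row 3, column 3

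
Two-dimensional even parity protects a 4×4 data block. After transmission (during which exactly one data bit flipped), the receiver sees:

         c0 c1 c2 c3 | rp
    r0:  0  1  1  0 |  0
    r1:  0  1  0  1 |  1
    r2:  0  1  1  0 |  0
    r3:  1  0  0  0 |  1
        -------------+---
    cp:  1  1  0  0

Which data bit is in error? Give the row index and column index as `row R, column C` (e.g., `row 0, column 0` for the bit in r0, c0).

row 1, column 3

Recompute each row's even parity and compare to rp:
  r0: data parity 0, sent rp 0 → ok
  r1: data parity 0, sent rp 1 → mismatch
  r2: data parity 0, sent rp 0 → ok
  r3: data parity 1, sent rp 1 → ok
Recompute each column's even parity and compare to cp:
  c0: data parity 1, sent cp 1 → ok
  c1: data parity 1, sent cp 1 → ok
  c2: data parity 0, sent cp 0 → ok
  c3: data parity 1, sent cp 0 → mismatch
Exactly one row (r1) and one column (c3) fail → the flipped bit is at their intersection.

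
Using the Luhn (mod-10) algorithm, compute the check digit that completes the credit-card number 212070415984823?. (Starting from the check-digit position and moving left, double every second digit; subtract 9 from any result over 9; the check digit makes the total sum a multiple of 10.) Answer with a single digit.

1

Partial digits right→left: 3 2 8 4 8 9 5 1 4 0 7 0 2 1 2
Double every second digit counting from the check-digit position (so the 1st, 3rd, 5th, ... of the partial from the right).
  doubled (with −9 where >9): 6 7 7 1 8 5 4 4 → sum 42
  kept as-is: 2 4 9 1 0 0 1 → sum 17
Total = 42 + 17 = 59.
Check digit = (10 − (59 mod 10)) mod 10 = 1.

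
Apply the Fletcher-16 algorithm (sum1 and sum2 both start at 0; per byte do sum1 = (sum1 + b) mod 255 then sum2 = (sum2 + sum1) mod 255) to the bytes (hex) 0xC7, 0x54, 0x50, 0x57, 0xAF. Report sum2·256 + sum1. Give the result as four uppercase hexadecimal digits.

Running sums (mod 255):
  after byte 0 (0xC7): sum1=199, sum2=199
  after byte 1 (0x54): sum1=28, sum2=227
  after byte 2 (0x50): sum1=108, sum2=80
  after byte 3 (0x57): sum1=195, sum2=20
  after byte 4 (0xAF): sum1=115, sum2=135
Checksum = sum2·256 + sum1 = 135·256 + 115 = 34675 = 0x8773.

8773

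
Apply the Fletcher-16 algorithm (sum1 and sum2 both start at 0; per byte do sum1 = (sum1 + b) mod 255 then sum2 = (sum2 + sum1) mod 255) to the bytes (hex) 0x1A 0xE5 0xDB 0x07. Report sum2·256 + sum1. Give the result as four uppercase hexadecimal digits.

Running sums (mod 255):
  after byte 0 (0x1A): sum1=26, sum2=26
  after byte 1 (0xE5): sum1=0, sum2=26
  after byte 2 (0xDB): sum1=219, sum2=245
  after byte 3 (0x07): sum1=226, sum2=216
Checksum = sum2·256 + sum1 = 216·256 + 226 = 55522 = 0xD8E2.

D8E2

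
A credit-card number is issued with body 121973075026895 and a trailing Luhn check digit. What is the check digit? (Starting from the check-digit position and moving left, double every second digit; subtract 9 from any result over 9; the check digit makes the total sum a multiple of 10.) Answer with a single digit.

2

Partial digits right→left: 5 9 8 6 2 0 5 7 0 3 7 9 1 2 1
Double every second digit counting from the check-digit position (so the 1st, 3rd, 5th, ... of the partial from the right).
  doubled (with −9 where >9): 1 7 4 1 0 5 2 2 → sum 22
  kept as-is: 9 6 0 7 3 9 2 → sum 36
Total = 22 + 36 = 58.
Check digit = (10 − (58 mod 10)) mod 10 = 2.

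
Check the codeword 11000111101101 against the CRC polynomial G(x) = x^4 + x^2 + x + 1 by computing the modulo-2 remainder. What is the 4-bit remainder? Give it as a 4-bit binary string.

1110

Modulo-2 division of 11000111101101 by 10111:
  pos 0: 11000 XOR 10111 = 01111
  pos 1: 11111 XOR 10111 = 01000
  pos 2: 10001 XOR 10111 = 00110
  pos 4: 11011 XOR 10111 = 01100
  pos 5: 11000 XOR 10111 = 01111
  pos 6: 11111 XOR 10111 = 01000
  pos 7: 10001 XOR 10111 = 00110
  pos 9: 11001 XOR 10111 = 01110
Remainder = 1110 (nonzero — an error is detected).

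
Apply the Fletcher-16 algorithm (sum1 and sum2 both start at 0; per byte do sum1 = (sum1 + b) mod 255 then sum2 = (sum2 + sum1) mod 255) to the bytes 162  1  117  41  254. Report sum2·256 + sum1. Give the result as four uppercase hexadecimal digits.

Running sums (mod 255):
  after byte 0 (162): sum1=162, sum2=162
  after byte 1 (1): sum1=163, sum2=70
  after byte 2 (117): sum1=25, sum2=95
  after byte 3 (41): sum1=66, sum2=161
  after byte 4 (254): sum1=65, sum2=226
Checksum = sum2·256 + sum1 = 226·256 + 65 = 57921 = 0xE241.

E241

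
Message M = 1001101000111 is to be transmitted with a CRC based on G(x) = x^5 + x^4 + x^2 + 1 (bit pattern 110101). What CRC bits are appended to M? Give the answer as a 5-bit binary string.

Append 5 zeros: 100110100011100000. Divide by 110101 (XOR where the leading bit is 1):
  pos 0: 100110 XOR 110101 = 010011
  pos 1: 100111 XOR 110101 = 010010
  pos 2: 100100 XOR 110101 = 010001
  pos 3: 100010 XOR 110101 = 010111
  pos 4: 101110 XOR 110101 = 011011
  pos 5: 110111 XOR 110101 = 000010
  pos 9: 101100 XOR 110101 = 011001
  pos 10: 110010 XOR 110101 = 000111
Remainder (last 5 bits) = 11100. This is the CRC / FCS.

11100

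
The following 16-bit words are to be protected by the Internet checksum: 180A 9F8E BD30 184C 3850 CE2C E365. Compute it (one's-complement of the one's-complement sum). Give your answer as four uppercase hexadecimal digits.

8907

One's-complement addition (fold any carry out of bit 15 back into bit 0):
  0x180A + 0x9F8E = 0x0B798
  0xB798 + 0xBD30 = 0x174C8 → wrap carry → 0x74C9
  0x74C9 + 0x184C = 0x08D15
  0x8D15 + 0x3850 = 0x0C565
  0xC565 + 0xCE2C = 0x19391 → wrap carry → 0x9392
  0x9392 + 0xE365 = 0x176F7 → wrap carry → 0x76F8
One's-complement sum = 0x76F8.
Checksum = ~0x76F8 & 0xFFFF = 0x8907.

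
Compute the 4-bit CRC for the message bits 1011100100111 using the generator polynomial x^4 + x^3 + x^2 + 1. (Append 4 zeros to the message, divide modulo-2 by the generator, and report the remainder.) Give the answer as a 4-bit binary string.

Append 4 zeros: 10111001001110000. Divide by 11101 (XOR where the leading bit is 1):
  pos 0: 10111 XOR 11101 = 01010
  pos 1: 10100 XOR 11101 = 01001
  pos 2: 10010 XOR 11101 = 01111
  pos 3: 11111 XOR 11101 = 00010
  pos 6: 10001 XOR 11101 = 01100
  pos 7: 11001 XOR 11101 = 00100
  pos 9: 10010 XOR 11101 = 01111
  pos 10: 11110 XOR 11101 = 00011
Remainder (last 4 bits) = 1100. This is the CRC / FCS.

1100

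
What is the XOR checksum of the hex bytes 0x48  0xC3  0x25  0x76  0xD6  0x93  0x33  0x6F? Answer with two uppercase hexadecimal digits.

XOR the bytes together:
  start with 0x48
  0x48 ⊕ 0xC3 = 0x8B
  0x8B ⊕ 0x25 = 0xAE
  0xAE ⊕ 0x76 = 0xD8
  0xD8 ⊕ 0xD6 = 0x0E
  0x0E ⊕ 0x93 = 0x9D
  0x9D ⊕ 0x33 = 0xAE
  0xAE ⊕ 0x6F = 0xC1

C1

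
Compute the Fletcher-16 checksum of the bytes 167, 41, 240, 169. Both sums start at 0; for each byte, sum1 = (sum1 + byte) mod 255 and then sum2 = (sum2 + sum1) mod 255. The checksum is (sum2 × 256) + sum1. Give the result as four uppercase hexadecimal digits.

A56B

Running sums (mod 255):
  after byte 0 (167): sum1=167, sum2=167
  after byte 1 (41): sum1=208, sum2=120
  after byte 2 (240): sum1=193, sum2=58
  after byte 3 (169): sum1=107, sum2=165
Checksum = sum2·256 + sum1 = 165·256 + 107 = 42347 = 0xA56B.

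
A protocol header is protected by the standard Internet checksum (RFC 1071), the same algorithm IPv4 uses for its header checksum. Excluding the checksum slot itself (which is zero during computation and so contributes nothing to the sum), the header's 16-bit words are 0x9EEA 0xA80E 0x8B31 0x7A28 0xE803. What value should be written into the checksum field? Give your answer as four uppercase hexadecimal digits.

One's-complement addition (fold any carry out of bit 15 back into bit 0):
  0x9EEA + 0xA80E = 0x146F8 → wrap carry → 0x46F9
  0x46F9 + 0x8B31 = 0x0D22A
  0xD22A + 0x7A28 = 0x14C52 → wrap carry → 0x4C53
  0x4C53 + 0xE803 = 0x13456 → wrap carry → 0x3457
One's-complement sum = 0x3457.
Checksum = ~0x3457 & 0xFFFF = 0xCBA8.

CBA8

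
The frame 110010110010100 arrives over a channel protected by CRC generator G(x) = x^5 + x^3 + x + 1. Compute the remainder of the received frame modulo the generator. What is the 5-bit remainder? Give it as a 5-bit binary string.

Modulo-2 division of 110010110010100 by 101011:
  pos 0: 110010 XOR 101011 = 011001
  pos 1: 110011 XOR 101011 = 011000
  pos 2: 110001 XOR 101011 = 011010
  pos 3: 110100 XOR 101011 = 011111
  pos 4: 111110 XOR 101011 = 010101
  pos 5: 101011 XOR 101011 = 000000
Remainder = 00100 (nonzero — an error is detected).

00100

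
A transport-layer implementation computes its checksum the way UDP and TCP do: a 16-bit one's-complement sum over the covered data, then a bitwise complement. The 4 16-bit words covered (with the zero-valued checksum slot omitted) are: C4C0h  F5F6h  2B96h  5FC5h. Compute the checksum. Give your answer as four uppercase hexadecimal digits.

B9EC

One's-complement addition (fold any carry out of bit 15 back into bit 0):
  0xC4C0 + 0xF5F6 = 0x1BAB6 → wrap carry → 0xBAB7
  0xBAB7 + 0x2B96 = 0x0E64D
  0xE64D + 0x5FC5 = 0x14612 → wrap carry → 0x4613
One's-complement sum = 0x4613.
Checksum = ~0x4613 & 0xFFFF = 0xB9EC.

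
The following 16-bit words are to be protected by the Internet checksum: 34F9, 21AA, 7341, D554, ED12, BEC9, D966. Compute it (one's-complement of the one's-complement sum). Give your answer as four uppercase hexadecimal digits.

DB82

One's-complement addition (fold any carry out of bit 15 back into bit 0):
  0x34F9 + 0x21AA = 0x056A3
  0x56A3 + 0x7341 = 0x0C9E4
  0xC9E4 + 0xD554 = 0x19F38 → wrap carry → 0x9F39
  0x9F39 + 0xED12 = 0x18C4B → wrap carry → 0x8C4C
  0x8C4C + 0xBEC9 = 0x14B15 → wrap carry → 0x4B16
  0x4B16 + 0xD966 = 0x1247C → wrap carry → 0x247D
One's-complement sum = 0x247D.
Checksum = ~0x247D & 0xFFFF = 0xDB82.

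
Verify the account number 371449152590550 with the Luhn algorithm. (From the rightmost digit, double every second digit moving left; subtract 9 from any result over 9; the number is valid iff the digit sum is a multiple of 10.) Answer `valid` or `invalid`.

From the right, keep odd positions and double even positions (subtract 9 from any doubled value over 9):
  doubled (positions 2,4,...): 1 0 1 1 9 8 5 → sum 25
  kept (positions 1,3,...): 0 5 9 2 1 4 1 3 → sum 25
Total = 50.
50 mod 10 = 0, so the number is valid.

valid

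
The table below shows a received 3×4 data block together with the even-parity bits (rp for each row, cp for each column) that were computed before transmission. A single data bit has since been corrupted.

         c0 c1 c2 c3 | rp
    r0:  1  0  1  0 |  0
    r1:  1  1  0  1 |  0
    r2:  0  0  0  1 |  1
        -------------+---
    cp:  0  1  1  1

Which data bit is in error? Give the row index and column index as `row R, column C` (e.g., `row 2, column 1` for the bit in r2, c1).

Recompute each row's even parity and compare to rp:
  r0: data parity 0, sent rp 0 → ok
  r1: data parity 1, sent rp 0 → mismatch
  r2: data parity 1, sent rp 1 → ok
Recompute each column's even parity and compare to cp:
  c0: data parity 0, sent cp 0 → ok
  c1: data parity 1, sent cp 1 → ok
  c2: data parity 1, sent cp 1 → ok
  c3: data parity 0, sent cp 1 → mismatch
Exactly one row (r1) and one column (c3) fail → the flipped bit is at their intersection.

row 1, column 3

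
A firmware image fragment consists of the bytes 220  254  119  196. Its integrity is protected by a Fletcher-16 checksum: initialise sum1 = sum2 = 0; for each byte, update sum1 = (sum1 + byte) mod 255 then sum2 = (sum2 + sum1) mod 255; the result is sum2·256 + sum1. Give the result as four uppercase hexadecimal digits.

2418

Running sums (mod 255):
  after byte 0 (220): sum1=220, sum2=220
  after byte 1 (254): sum1=219, sum2=184
  after byte 2 (119): sum1=83, sum2=12
  after byte 3 (196): sum1=24, sum2=36
Checksum = sum2·256 + sum1 = 36·256 + 24 = 9240 = 0x2418.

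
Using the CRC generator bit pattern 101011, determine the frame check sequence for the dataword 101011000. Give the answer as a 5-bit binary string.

00000

Append 5 zeros: 10101100000000. Divide by 101011 (XOR where the leading bit is 1):
  pos 0: 101011 XOR 101011 = 000000
Remainder (last 5 bits) = 00000. This is the CRC / FCS.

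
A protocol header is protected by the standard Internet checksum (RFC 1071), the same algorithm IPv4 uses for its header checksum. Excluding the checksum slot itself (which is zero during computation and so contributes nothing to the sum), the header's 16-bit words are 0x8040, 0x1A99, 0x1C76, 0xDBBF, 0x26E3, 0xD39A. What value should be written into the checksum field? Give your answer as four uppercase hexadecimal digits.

7272

One's-complement addition (fold any carry out of bit 15 back into bit 0):
  0x8040 + 0x1A99 = 0x09AD9
  0x9AD9 + 0x1C76 = 0x0B74F
  0xB74F + 0xDBBF = 0x1930E → wrap carry → 0x930F
  0x930F + 0x26E3 = 0x0B9F2
  0xB9F2 + 0xD39A = 0x18D8C → wrap carry → 0x8D8D
One's-complement sum = 0x8D8D.
Checksum = ~0x8D8D & 0xFFFF = 0x7272.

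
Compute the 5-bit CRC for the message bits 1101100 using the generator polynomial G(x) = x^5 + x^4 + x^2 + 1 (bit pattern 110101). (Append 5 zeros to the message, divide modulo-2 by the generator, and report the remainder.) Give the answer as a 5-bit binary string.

10100

Append 5 zeros: 110110000000. Divide by 110101 (XOR where the leading bit is 1):
  pos 0: 110110 XOR 110101 = 000011
  pos 4: 110000 XOR 110101 = 000101
Remainder (last 5 bits) = 10100. This is the CRC / FCS.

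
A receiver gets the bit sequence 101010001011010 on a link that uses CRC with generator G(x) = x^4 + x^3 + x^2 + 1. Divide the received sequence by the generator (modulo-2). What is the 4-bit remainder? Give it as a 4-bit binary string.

0111

Modulo-2 division of 101010001011010 by 11101:
  pos 0: 10101 XOR 11101 = 01000
  pos 1: 10000 XOR 11101 = 01101
  pos 2: 11010 XOR 11101 = 00111
  pos 4: 11101 XOR 11101 = 00000
  pos 10: 11010 XOR 11101 = 00111
Remainder = 0111 (nonzero — an error is detected).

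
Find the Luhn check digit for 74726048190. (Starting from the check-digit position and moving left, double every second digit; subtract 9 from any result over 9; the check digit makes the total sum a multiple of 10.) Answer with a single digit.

Partial digits right→left: 0 9 1 8 4 0 6 2 7 4 7
Double every second digit counting from the check-digit position (so the 1st, 3rd, 5th, ... of the partial from the right).
  doubled (with −9 where >9): 0 2 8 3 5 5 → sum 23
  kept as-is: 9 8 0 2 4 → sum 23
Total = 23 + 23 = 46.
Check digit = (10 − (46 mod 10)) mod 10 = 4.

4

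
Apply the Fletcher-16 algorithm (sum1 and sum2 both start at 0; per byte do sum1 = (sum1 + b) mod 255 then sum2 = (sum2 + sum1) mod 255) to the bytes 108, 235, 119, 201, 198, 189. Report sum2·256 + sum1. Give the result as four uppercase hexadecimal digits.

AC1E

Running sums (mod 255):
  after byte 0 (108): sum1=108, sum2=108
  after byte 1 (235): sum1=88, sum2=196
  after byte 2 (119): sum1=207, sum2=148
  after byte 3 (201): sum1=153, sum2=46
  after byte 4 (198): sum1=96, sum2=142
  after byte 5 (189): sum1=30, sum2=172
Checksum = sum2·256 + sum1 = 172·256 + 30 = 44062 = 0xAC1E.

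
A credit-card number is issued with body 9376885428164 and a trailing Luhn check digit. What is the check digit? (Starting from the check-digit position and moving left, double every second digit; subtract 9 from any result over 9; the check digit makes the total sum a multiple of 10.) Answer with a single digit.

Partial digits right→left: 4 6 1 8 2 4 5 8 8 6 7 3 9
Double every second digit counting from the check-digit position (so the 1st, 3rd, 5th, ... of the partial from the right).
  doubled (with −9 where >9): 8 2 4 1 7 5 9 → sum 36
  kept as-is: 6 8 4 8 6 3 → sum 35
Total = 36 + 35 = 71.
Check digit = (10 − (71 mod 10)) mod 10 = 9.

9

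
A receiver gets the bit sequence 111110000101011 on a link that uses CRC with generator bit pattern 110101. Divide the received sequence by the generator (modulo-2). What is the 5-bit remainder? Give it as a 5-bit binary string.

Modulo-2 division of 111110000101011 by 110101:
  pos 0: 111110 XOR 110101 = 001011
  pos 2: 101100 XOR 110101 = 011001
  pos 3: 110010 XOR 110101 = 000111
  pos 6: 111101 XOR 110101 = 001000
  pos 8: 100001 XOR 110101 = 010100
  pos 9: 101001 XOR 110101 = 011100
Remainder = 11100 (nonzero — an error is detected).

11100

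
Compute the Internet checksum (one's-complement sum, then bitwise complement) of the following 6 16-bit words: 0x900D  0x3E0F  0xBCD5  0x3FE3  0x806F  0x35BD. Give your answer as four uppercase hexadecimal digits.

One's-complement addition (fold any carry out of bit 15 back into bit 0):
  0x900D + 0x3E0F = 0x0CE1C
  0xCE1C + 0xBCD5 = 0x18AF1 → wrap carry → 0x8AF2
  0x8AF2 + 0x3FE3 = 0x0CAD5
  0xCAD5 + 0x806F = 0x14B44 → wrap carry → 0x4B45
  0x4B45 + 0x35BD = 0x08102
One's-complement sum = 0x8102.
Checksum = ~0x8102 & 0xFFFF = 0x7EFD.

7EFD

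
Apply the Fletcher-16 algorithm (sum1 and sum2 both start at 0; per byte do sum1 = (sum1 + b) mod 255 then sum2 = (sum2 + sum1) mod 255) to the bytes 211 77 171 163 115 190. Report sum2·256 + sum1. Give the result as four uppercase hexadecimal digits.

Running sums (mod 255):
  after byte 0 (211): sum1=211, sum2=211
  after byte 1 (77): sum1=33, sum2=244
  after byte 2 (171): sum1=204, sum2=193
  after byte 3 (163): sum1=112, sum2=50
  after byte 4 (115): sum1=227, sum2=22
  after byte 5 (190): sum1=162, sum2=184
Checksum = sum2·256 + sum1 = 184·256 + 162 = 47266 = 0xB8A2.

B8A2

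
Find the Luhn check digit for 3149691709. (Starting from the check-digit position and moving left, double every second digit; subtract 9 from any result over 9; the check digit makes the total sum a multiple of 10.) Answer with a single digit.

2

Partial digits right→left: 9 0 7 1 9 6 9 4 1 3
Double every second digit counting from the check-digit position (so the 1st, 3rd, 5th, ... of the partial from the right).
  doubled (with −9 where >9): 9 5 9 9 2 → sum 34
  kept as-is: 0 1 6 4 3 → sum 14
Total = 34 + 14 = 48.
Check digit = (10 − (48 mod 10)) mod 10 = 2.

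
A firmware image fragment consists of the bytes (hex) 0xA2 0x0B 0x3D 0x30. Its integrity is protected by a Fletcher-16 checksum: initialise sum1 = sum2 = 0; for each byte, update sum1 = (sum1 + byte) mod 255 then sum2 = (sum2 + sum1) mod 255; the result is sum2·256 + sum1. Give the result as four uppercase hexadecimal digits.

Running sums (mod 255):
  after byte 0 (0xA2): sum1=162, sum2=162
  after byte 1 (0x0B): sum1=173, sum2=80
  after byte 2 (0x3D): sum1=234, sum2=59
  after byte 3 (0x30): sum1=27, sum2=86
Checksum = sum2·256 + sum1 = 86·256 + 27 = 22043 = 0x561B.

561B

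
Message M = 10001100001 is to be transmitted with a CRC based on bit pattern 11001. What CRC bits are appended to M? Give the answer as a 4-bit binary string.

Append 4 zeros: 100011000010000. Divide by 11001 (XOR where the leading bit is 1):
  pos 0: 10001 XOR 11001 = 01000
  pos 1: 10001 XOR 11001 = 01000
  pos 2: 10000 XOR 11001 = 01001
  pos 3: 10010 XOR 11001 = 01011
  pos 4: 10110 XOR 11001 = 01111
  pos 5: 11110 XOR 11001 = 00111
  pos 7: 11110 XOR 11001 = 00111
  pos 9: 11100 XOR 11001 = 00101
Remainder (last 4 bits) = 1010. This is the CRC / FCS.

1010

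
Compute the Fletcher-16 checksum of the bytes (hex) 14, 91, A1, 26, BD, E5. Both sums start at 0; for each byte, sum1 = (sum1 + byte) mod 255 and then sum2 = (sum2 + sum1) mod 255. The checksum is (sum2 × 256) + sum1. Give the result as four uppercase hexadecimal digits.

AA11

Running sums (mod 255):
  after byte 0 (14): sum1=20, sum2=20
  after byte 1 (91): sum1=165, sum2=185
  after byte 2 (A1): sum1=71, sum2=1
  after byte 3 (26): sum1=109, sum2=110
  after byte 4 (BD): sum1=43, sum2=153
  after byte 5 (E5): sum1=17, sum2=170
Checksum = sum2·256 + sum1 = 170·256 + 17 = 43537 = 0xAA11.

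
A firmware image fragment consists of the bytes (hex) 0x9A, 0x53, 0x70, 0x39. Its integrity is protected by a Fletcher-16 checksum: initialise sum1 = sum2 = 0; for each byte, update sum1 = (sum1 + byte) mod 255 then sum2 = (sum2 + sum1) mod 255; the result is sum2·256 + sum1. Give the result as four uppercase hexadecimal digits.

Running sums (mod 255):
  after byte 0 (0x9A): sum1=154, sum2=154
  after byte 1 (0x53): sum1=237, sum2=136
  after byte 2 (0x70): sum1=94, sum2=230
  after byte 3 (0x39): sum1=151, sum2=126
Checksum = sum2·256 + sum1 = 126·256 + 151 = 32407 = 0x7E97.

7E97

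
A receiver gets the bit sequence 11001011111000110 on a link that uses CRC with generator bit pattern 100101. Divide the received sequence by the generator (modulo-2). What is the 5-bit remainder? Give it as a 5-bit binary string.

Modulo-2 division of 11001011111000110 by 100101:
  pos 0: 110010 XOR 100101 = 010111
  pos 1: 101111 XOR 100101 = 001010
  pos 3: 101011 XOR 100101 = 001110
  pos 5: 111011 XOR 100101 = 011110
  pos 6: 111100 XOR 100101 = 011001
  pos 7: 110010 XOR 100101 = 010111
  pos 8: 101110 XOR 100101 = 001011
  pos 10: 101111 XOR 100101 = 001010
Remainder = 10100 (nonzero — an error is detected).

10100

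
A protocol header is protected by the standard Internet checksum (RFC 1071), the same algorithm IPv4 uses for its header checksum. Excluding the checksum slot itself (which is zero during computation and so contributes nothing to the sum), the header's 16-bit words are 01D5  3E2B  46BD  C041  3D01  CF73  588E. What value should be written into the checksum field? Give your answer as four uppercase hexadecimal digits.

One's-complement addition (fold any carry out of bit 15 back into bit 0):
  0x01D5 + 0x3E2B = 0x04000
  0x4000 + 0x46BD = 0x086BD
  0x86BD + 0xC041 = 0x146FE → wrap carry → 0x46FF
  0x46FF + 0x3D01 = 0x08400
  0x8400 + 0xCF73 = 0x15373 → wrap carry → 0x5374
  0x5374 + 0x588E = 0x0AC02
One's-complement sum = 0xAC02.
Checksum = ~0xAC02 & 0xFFFF = 0x53FD.

53FD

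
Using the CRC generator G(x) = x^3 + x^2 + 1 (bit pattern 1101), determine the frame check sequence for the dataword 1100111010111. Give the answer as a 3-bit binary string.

Append 3 zeros: 1100111010111000. Divide by 1101 (XOR where the leading bit is 1):
  pos 0: 1100 XOR 1101 = 0001
  pos 3: 1111 XOR 1101 = 0010
  pos 5: 1001 XOR 1101 = 0100
  pos 6: 1000 XOR 1101 = 0101
  pos 7: 1011 XOR 1101 = 0110
  pos 8: 1101 XOR 1101 = 0000
  pos 12: 1000 XOR 1101 = 0101
Remainder (last 3 bits) = 101. This is the CRC / FCS.

101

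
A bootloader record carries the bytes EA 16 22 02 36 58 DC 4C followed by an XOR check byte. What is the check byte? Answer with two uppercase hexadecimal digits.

22

XOR the bytes together:
  start with 0xEA
  0xEA ⊕ 0x16 = 0xFC
  0xFC ⊕ 0x22 = 0xDE
  0xDE ⊕ 0x02 = 0xDC
  0xDC ⊕ 0x36 = 0xEA
  0xEA ⊕ 0x58 = 0xB2
  0xB2 ⊕ 0xDC = 0x6E
  0x6E ⊕ 0x4C = 0x22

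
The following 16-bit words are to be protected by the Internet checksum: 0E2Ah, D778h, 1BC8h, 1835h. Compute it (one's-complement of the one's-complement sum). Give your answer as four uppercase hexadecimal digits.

E65F

One's-complement addition (fold any carry out of bit 15 back into bit 0):
  0x0E2A + 0xD778 = 0x0E5A2
  0xE5A2 + 0x1BC8 = 0x1016A → wrap carry → 0x016B
  0x016B + 0x1835 = 0x019A0
One's-complement sum = 0x19A0.
Checksum = ~0x19A0 & 0xFFFF = 0xE65F.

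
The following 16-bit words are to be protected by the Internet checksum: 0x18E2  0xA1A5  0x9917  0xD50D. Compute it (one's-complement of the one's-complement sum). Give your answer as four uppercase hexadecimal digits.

One's-complement addition (fold any carry out of bit 15 back into bit 0):
  0x18E2 + 0xA1A5 = 0x0BA87
  0xBA87 + 0x9917 = 0x1539E → wrap carry → 0x539F
  0x539F + 0xD50D = 0x128AC → wrap carry → 0x28AD
One's-complement sum = 0x28AD.
Checksum = ~0x28AD & 0xFFFF = 0xD752.

D752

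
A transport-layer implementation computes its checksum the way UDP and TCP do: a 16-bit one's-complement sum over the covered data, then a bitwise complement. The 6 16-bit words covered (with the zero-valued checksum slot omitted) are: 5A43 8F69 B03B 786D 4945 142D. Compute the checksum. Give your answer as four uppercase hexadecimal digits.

9037

One's-complement addition (fold any carry out of bit 15 back into bit 0):
  0x5A43 + 0x8F69 = 0x0E9AC
  0xE9AC + 0xB03B = 0x199E7 → wrap carry → 0x99E8
  0x99E8 + 0x786D = 0x11255 → wrap carry → 0x1256
  0x1256 + 0x4945 = 0x05B9B
  0x5B9B + 0x142D = 0x06FC8
One's-complement sum = 0x6FC8.
Checksum = ~0x6FC8 & 0xFFFF = 0x9037.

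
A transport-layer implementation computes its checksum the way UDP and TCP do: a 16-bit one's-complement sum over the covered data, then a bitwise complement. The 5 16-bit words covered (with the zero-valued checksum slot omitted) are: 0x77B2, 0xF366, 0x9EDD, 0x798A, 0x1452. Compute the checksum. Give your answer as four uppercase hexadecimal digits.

One's-complement addition (fold any carry out of bit 15 back into bit 0):
  0x77B2 + 0xF366 = 0x16B18 → wrap carry → 0x6B19
  0x6B19 + 0x9EDD = 0x109F6 → wrap carry → 0x09F7
  0x09F7 + 0x798A = 0x08381
  0x8381 + 0x1452 = 0x097D3
One's-complement sum = 0x97D3.
Checksum = ~0x97D3 & 0xFFFF = 0x682C.

682C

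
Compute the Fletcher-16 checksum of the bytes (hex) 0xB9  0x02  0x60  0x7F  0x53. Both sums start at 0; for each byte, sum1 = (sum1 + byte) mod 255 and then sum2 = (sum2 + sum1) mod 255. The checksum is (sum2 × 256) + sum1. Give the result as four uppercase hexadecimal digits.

Running sums (mod 255):
  after byte 0 (0xB9): sum1=185, sum2=185
  after byte 1 (0x02): sum1=187, sum2=117
  after byte 2 (0x60): sum1=28, sum2=145
  after byte 3 (0x7F): sum1=155, sum2=45
  after byte 4 (0x53): sum1=238, sum2=28
Checksum = sum2·256 + sum1 = 28·256 + 238 = 7406 = 0x1CEE.

1CEE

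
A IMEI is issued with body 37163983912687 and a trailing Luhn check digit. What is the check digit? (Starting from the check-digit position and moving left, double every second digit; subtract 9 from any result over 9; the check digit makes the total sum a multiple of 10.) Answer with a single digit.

Partial digits right→left: 7 8 6 2 1 9 3 8 9 3 6 1 7 3
Double every second digit counting from the check-digit position (so the 1st, 3rd, 5th, ... of the partial from the right).
  doubled (with −9 where >9): 5 3 2 6 9 3 5 → sum 33
  kept as-is: 8 2 9 8 3 1 3 → sum 34
Total = 33 + 34 = 67.
Check digit = (10 − (67 mod 10)) mod 10 = 3.

3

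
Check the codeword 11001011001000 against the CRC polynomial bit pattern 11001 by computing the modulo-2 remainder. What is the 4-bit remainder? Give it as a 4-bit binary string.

Modulo-2 division of 11001011001000 by 11001:
  pos 0: 11001 XOR 11001 = 00000
  pos 6: 11001 XOR 11001 = 00000
Remainder = 0000 (zero — the frame passes the CRC check).

0000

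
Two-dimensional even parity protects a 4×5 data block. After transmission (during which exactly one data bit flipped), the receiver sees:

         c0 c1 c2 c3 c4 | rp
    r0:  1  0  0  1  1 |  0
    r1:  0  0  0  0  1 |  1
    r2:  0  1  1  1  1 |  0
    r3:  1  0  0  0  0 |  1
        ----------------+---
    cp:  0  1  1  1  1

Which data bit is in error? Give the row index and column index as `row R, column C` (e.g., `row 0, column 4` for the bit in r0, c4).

row 0, column 3

Recompute each row's even parity and compare to rp:
  r0: data parity 1, sent rp 0 → mismatch
  r1: data parity 1, sent rp 1 → ok
  r2: data parity 0, sent rp 0 → ok
  r3: data parity 1, sent rp 1 → ok
Recompute each column's even parity and compare to cp:
  c0: data parity 0, sent cp 0 → ok
  c1: data parity 1, sent cp 1 → ok
  c2: data parity 1, sent cp 1 → ok
  c3: data parity 0, sent cp 1 → mismatch
  c4: data parity 1, sent cp 1 → ok
Exactly one row (r0) and one column (c3) fail → the flipped bit is at their intersection.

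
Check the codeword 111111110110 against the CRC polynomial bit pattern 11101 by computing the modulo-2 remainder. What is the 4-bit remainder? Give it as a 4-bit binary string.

0000

Modulo-2 division of 111111110110 by 11101:
  pos 0: 11111 XOR 11101 = 00010
  pos 3: 10111 XOR 11101 = 01010
  pos 4: 10100 XOR 11101 = 01001
  pos 5: 10011 XOR 11101 = 01110
  pos 6: 11101 XOR 11101 = 00000
Remainder = 0000 (zero — the frame passes the CRC check).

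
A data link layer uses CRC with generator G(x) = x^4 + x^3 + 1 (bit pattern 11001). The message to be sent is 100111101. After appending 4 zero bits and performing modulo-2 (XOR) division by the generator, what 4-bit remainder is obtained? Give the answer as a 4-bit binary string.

1001

Append 4 zeros: 1001111010000. Divide by 11001 (XOR where the leading bit is 1):
  pos 0: 10011 XOR 11001 = 01010
  pos 1: 10101 XOR 11001 = 01100
  pos 2: 11001 XOR 11001 = 00000
  pos 8: 10000 XOR 11001 = 01001
Remainder (last 4 bits) = 1001. This is the CRC / FCS.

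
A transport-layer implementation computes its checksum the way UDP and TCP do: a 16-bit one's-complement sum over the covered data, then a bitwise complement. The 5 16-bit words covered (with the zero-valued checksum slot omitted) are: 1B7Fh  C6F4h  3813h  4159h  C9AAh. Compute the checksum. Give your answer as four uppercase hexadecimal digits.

DA74

One's-complement addition (fold any carry out of bit 15 back into bit 0):
  0x1B7F + 0xC6F4 = 0x0E273
  0xE273 + 0x3813 = 0x11A86 → wrap carry → 0x1A87
  0x1A87 + 0x4159 = 0x05BE0
  0x5BE0 + 0xC9AA = 0x1258A → wrap carry → 0x258B
One's-complement sum = 0x258B.
Checksum = ~0x258B & 0xFFFF = 0xDA74.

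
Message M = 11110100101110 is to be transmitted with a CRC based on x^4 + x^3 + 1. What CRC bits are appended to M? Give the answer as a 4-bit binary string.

Append 4 zeros: 111101001011100000. Divide by 11001 (XOR where the leading bit is 1):
  pos 0: 11110 XOR 11001 = 00111
  pos 2: 11110 XOR 11001 = 00111
  pos 4: 11101 XOR 11001 = 00100
  pos 6: 10001 XOR 11001 = 01000
  pos 7: 10001 XOR 11001 = 01000
  pos 8: 10001 XOR 11001 = 01000
  pos 9: 10000 XOR 11001 = 01001
  pos 10: 10010 XOR 11001 = 01011
  pos 11: 10110 XOR 11001 = 01111
  pos 12: 11110 XOR 11001 = 00111
Remainder (last 4 bits) = 1110. This is the CRC / FCS.

1110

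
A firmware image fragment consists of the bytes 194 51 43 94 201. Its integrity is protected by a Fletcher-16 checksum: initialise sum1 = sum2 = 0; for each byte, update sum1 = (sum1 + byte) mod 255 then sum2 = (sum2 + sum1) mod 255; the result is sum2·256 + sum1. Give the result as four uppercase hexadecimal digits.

Running sums (mod 255):
  after byte 0 (194): sum1=194, sum2=194
  after byte 1 (51): sum1=245, sum2=184
  after byte 2 (43): sum1=33, sum2=217
  after byte 3 (94): sum1=127, sum2=89
  after byte 4 (201): sum1=73, sum2=162
Checksum = sum2·256 + sum1 = 162·256 + 73 = 41545 = 0xA249.

A249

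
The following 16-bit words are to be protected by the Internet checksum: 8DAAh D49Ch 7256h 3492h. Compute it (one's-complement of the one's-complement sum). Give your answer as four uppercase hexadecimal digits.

F6CF

One's-complement addition (fold any carry out of bit 15 back into bit 0):
  0x8DAA + 0xD49C = 0x16246 → wrap carry → 0x6247
  0x6247 + 0x7256 = 0x0D49D
  0xD49D + 0x3492 = 0x1092F → wrap carry → 0x0930
One's-complement sum = 0x0930.
Checksum = ~0x0930 & 0xFFFF = 0xF6CF.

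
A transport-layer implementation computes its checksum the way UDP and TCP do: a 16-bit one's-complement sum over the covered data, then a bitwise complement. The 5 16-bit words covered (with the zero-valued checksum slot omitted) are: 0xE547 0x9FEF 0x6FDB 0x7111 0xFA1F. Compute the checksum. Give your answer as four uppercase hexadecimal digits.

9FBB

One's-complement addition (fold any carry out of bit 15 back into bit 0):
  0xE547 + 0x9FEF = 0x18536 → wrap carry → 0x8537
  0x8537 + 0x6FDB = 0x0F512
  0xF512 + 0x7111 = 0x16623 → wrap carry → 0x6624
  0x6624 + 0xFA1F = 0x16043 → wrap carry → 0x6044
One's-complement sum = 0x6044.
Checksum = ~0x6044 & 0xFFFF = 0x9FBB.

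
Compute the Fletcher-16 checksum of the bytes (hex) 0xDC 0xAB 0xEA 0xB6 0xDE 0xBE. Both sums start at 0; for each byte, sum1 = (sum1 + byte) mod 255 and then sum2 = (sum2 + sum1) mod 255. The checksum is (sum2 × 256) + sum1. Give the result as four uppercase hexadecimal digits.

Running sums (mod 255):
  after byte 0 (0xDC): sum1=220, sum2=220
  after byte 1 (0xAB): sum1=136, sum2=101
  after byte 2 (0xEA): sum1=115, sum2=216
  after byte 3 (0xB6): sum1=42, sum2=3
  after byte 4 (0xDE): sum1=9, sum2=12
  after byte 5 (0xBE): sum1=199, sum2=211
Checksum = sum2·256 + sum1 = 211·256 + 199 = 54215 = 0xD3C7.

D3C7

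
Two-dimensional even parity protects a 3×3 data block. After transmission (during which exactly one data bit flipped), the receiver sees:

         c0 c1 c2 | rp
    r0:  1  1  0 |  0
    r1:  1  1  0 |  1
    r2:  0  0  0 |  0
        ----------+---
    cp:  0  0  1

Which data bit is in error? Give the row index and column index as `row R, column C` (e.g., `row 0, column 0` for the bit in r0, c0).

row 1, column 2

Recompute each row's even parity and compare to rp:
  r0: data parity 0, sent rp 0 → ok
  r1: data parity 0, sent rp 1 → mismatch
  r2: data parity 0, sent rp 0 → ok
Recompute each column's even parity and compare to cp:
  c0: data parity 0, sent cp 0 → ok
  c1: data parity 0, sent cp 0 → ok
  c2: data parity 0, sent cp 1 → mismatch
Exactly one row (r1) and one column (c2) fail → the flipped bit is at their intersection.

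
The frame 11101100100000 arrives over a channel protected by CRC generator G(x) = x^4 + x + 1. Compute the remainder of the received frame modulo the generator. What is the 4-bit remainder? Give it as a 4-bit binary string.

Modulo-2 division of 11101100100000 by 10011:
  pos 0: 11101 XOR 10011 = 01110
  pos 1: 11101 XOR 10011 = 01110
  pos 2: 11100 XOR 10011 = 01111
  pos 3: 11110 XOR 10011 = 01101
  pos 4: 11011 XOR 10011 = 01000
  pos 5: 10000 XOR 10011 = 00011
  pos 8: 11000 XOR 10011 = 01011
  pos 9: 10110 XOR 10011 = 00101
Remainder = 0101 (nonzero — an error is detected).

0101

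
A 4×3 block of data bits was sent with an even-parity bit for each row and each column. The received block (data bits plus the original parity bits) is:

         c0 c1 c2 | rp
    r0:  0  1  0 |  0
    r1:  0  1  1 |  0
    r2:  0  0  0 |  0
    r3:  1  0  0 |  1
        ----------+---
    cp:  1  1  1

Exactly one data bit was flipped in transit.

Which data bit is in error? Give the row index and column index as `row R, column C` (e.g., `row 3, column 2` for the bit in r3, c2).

row 0, column 1

Recompute each row's even parity and compare to rp:
  r0: data parity 1, sent rp 0 → mismatch
  r1: data parity 0, sent rp 0 → ok
  r2: data parity 0, sent rp 0 → ok
  r3: data parity 1, sent rp 1 → ok
Recompute each column's even parity and compare to cp:
  c0: data parity 1, sent cp 1 → ok
  c1: data parity 0, sent cp 1 → mismatch
  c2: data parity 1, sent cp 1 → ok
Exactly one row (r0) and one column (c1) fail → the flipped bit is at their intersection.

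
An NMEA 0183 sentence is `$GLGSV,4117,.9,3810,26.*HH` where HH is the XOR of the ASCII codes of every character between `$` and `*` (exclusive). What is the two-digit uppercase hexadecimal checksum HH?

7D

XOR the ASCII codes of the payload characters:
  'G' = 0x47 → acc = 0x47
  'L' = 0x4C → acc = 0x0B
  'G' = 0x47 → acc = 0x4C
  'S' = 0x53 → acc = 0x1F
  'V' = 0x56 → acc = 0x49
  ',' = 0x2C → acc = 0x65
  '4' = 0x34 → acc = 0x51
  '1' = 0x31 → acc = 0x60
  '1' = 0x31 → acc = 0x51
  '7' = 0x37 → acc = 0x66
  ',' = 0x2C → acc = 0x4A
  '.' = 0x2E → acc = 0x64
  '9' = 0x39 → acc = 0x5D
  ',' = 0x2C → acc = 0x71
  '3' = 0x33 → acc = 0x42
  '8' = 0x38 → acc = 0x7A
  '1' = 0x31 → acc = 0x4B
  '0' = 0x30 → acc = 0x7B
  ',' = 0x2C → acc = 0x57
  '2' = 0x32 → acc = 0x65
  '6' = 0x36 → acc = 0x53
  '.' = 0x2E → acc = 0x7D
Checksum = 0x7D.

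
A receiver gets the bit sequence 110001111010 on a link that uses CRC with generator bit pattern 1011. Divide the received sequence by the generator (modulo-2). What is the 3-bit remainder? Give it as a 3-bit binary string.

Modulo-2 division of 110001111010 by 1011:
  pos 0: 1100 XOR 1011 = 0111
  pos 1: 1110 XOR 1011 = 0101
  pos 2: 1011 XOR 1011 = 0000
  pos 6: 1110 XOR 1011 = 0101
  pos 7: 1011 XOR 1011 = 0000
Remainder = 000 (zero — the frame passes the CRC check).

000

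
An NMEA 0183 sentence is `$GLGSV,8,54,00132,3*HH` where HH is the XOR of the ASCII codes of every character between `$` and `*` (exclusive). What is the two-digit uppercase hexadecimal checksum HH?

73

XOR the ASCII codes of the payload characters:
  'G' = 0x47 → acc = 0x47
  'L' = 0x4C → acc = 0x0B
  'G' = 0x47 → acc = 0x4C
  'S' = 0x53 → acc = 0x1F
  'V' = 0x56 → acc = 0x49
  ',' = 0x2C → acc = 0x65
  '8' = 0x38 → acc = 0x5D
  ',' = 0x2C → acc = 0x71
  '5' = 0x35 → acc = 0x44
  '4' = 0x34 → acc = 0x70
  ',' = 0x2C → acc = 0x5C
  '0' = 0x30 → acc = 0x6C
  '0' = 0x30 → acc = 0x5C
  '1' = 0x31 → acc = 0x6D
  '3' = 0x33 → acc = 0x5E
  '2' = 0x32 → acc = 0x6C
  ',' = 0x2C → acc = 0x40
  '3' = 0x33 → acc = 0x73
Checksum = 0x73.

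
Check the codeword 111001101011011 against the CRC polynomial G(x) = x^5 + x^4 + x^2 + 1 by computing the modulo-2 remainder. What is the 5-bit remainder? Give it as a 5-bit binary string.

00000

Modulo-2 division of 111001101011011 by 110101:
  pos 0: 111001 XOR 110101 = 001100
  pos 2: 110010 XOR 110101 = 000111
  pos 5: 111101 XOR 110101 = 001000
  pos 7: 100010 XOR 110101 = 010111
  pos 8: 101111 XOR 110101 = 011010
  pos 9: 110101 XOR 110101 = 000000
Remainder = 00000 (zero — the frame passes the CRC check).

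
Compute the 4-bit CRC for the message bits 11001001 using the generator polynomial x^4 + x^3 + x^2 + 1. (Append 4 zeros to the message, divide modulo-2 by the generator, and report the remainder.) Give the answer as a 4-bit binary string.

Append 4 zeros: 110010010000. Divide by 11101 (XOR where the leading bit is 1):
  pos 0: 11001 XOR 11101 = 00100
  pos 2: 10000 XOR 11101 = 01101
  pos 3: 11011 XOR 11101 = 00110
  pos 5: 11000 XOR 11101 = 00101
  pos 7: 10100 XOR 11101 = 01001
Remainder (last 4 bits) = 1001. This is the CRC / FCS.

1001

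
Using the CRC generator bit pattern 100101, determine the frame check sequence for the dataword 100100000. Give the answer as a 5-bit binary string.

01101

Append 5 zeros: 10010000000000. Divide by 100101 (XOR where the leading bit is 1):
  pos 0: 100100 XOR 100101 = 000001
  pos 5: 100000 XOR 100101 = 000101
  pos 8: 101000 XOR 100101 = 001101
Remainder (last 5 bits) = 01101. This is the CRC / FCS.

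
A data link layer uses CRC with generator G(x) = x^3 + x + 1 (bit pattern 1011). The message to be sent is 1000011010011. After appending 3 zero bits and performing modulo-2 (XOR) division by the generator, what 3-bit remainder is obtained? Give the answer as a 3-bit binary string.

Append 3 zeros: 1000011010011000. Divide by 1011 (XOR where the leading bit is 1):
  pos 0: 1000 XOR 1011 = 0011
  pos 2: 1101 XOR 1011 = 0110
  pos 3: 1101 XOR 1011 = 0110
  pos 4: 1100 XOR 1011 = 0111
  pos 5: 1111 XOR 1011 = 0100
  pos 6: 1000 XOR 1011 = 0011
  pos 8: 1101 XOR 1011 = 0110
  pos 9: 1101 XOR 1011 = 0110
  pos 10: 1100 XOR 1011 = 0111
  pos 11: 1110 XOR 1011 = 0101
  pos 12: 1010 XOR 1011 = 0001
Remainder (last 3 bits) = 001. This is the CRC / FCS.

001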